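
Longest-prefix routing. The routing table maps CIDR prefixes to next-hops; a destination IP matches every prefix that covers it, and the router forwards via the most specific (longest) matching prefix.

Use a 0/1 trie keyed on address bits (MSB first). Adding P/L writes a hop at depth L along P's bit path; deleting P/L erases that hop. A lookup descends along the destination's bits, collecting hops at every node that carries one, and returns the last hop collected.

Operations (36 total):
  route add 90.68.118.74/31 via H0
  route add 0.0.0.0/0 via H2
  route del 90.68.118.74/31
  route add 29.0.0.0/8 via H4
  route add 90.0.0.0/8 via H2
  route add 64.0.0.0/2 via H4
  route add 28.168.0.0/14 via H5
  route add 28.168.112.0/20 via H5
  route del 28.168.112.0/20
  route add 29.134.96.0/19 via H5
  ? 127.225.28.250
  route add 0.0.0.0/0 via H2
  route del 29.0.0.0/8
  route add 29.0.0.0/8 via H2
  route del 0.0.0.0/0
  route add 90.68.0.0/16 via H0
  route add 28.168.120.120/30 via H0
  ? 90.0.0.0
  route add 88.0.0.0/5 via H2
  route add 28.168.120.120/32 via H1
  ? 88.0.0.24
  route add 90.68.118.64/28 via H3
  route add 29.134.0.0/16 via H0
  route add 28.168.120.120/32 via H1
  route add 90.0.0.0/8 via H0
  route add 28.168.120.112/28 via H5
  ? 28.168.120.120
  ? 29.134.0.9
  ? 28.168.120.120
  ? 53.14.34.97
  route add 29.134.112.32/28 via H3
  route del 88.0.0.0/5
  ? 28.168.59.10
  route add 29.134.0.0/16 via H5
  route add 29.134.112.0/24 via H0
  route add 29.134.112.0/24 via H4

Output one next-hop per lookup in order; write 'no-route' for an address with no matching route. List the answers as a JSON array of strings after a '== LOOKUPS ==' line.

Trace:
  add 90.68.118.74/31 -> H0 at depth 31
  add 0.0.0.0/0 -> H2 at depth 0
  - 90.68.118.74/31 clear@31
  add 29.0.0.0/8 -> H4 at depth 8
  add 90.0.0.0/8 -> H2 at depth 8
  add 64.0.0.0/2 -> H4 at depth 2
  add 28.168.0.0/14 -> H5 at depth 14
  add 28.168.112.0/20 -> H5 at depth 20
  - 28.168.112.0/20 clear@20
  add 29.134.96.0/19 -> H5 at depth 19
  ? 127.225.28.250  path d0:H2→d1:-→d2:H4  best=H4
  add 0.0.0.0/0 -> H2 at depth 0
  - 29.0.0.0/8 clear@8
  add 29.0.0.0/8 -> H2 at depth 8
  - 0.0.0.0/0 clear@0
  add 90.68.0.0/16 -> H0 at depth 16
  add 28.168.120.120/30 -> H0 at depth 30
  ? 90.0.0.0  path d0:-→d1:-→d2:H4→d3:-→d4:-→d5:-→d6:-→d7:-→d8:H2→d9:-  best=H2
  add 88.0.0.0/5 -> H2 at depth 5
  add 28.168.120.120/32 -> H1 at depth 32
  ? 88.0.0.24  path d0:-→d1:-→d2:H4→d3:-→d4:-→d5:H2→d6:-  best=H2
  add 90.68.118.64/28 -> H3 at depth 28
  add 29.134.0.0/16 -> H0 at depth 16
  add 28.168.120.120/32 -> H1 at depth 32
  add 90.0.0.0/8 -> H0 at depth 8
  add 28.168.120.112/28 -> H5 at depth 28
  ? 28.168.120.120  path d0:-→d1:-→d2:-→d3:-→d4:-→d5:-→d6:-→d7:-→d8:-→d9:-→d10:-→d11:-→d12:-→d13:-→d14:H5→d15:-→d16:-→d17:-→d18:-→d19:-→d20:-→d21:-→d22:-→d23:-→d24:-→d25:-→d26:-→d27:-→d28:H5→d29:-→d30:H0→d31:-→d32:H1  best=H1
  ? 29.134.0.9  path d0:-→d1:-→d2:-→d3:-→d4:-→d5:-→d6:-→d7:-→d8:H2→d9:-→d10:-→d11:-→d12:-→d13:-→d14:-→d15:-→d16:H0→d17:-  best=H0
  ? 28.168.120.120  path d0:-→d1:-→d2:-→d3:-→d4:-→d5:-→d6:-→d7:-→d8:-→d9:-→d10:-→d11:-→d12:-→d13:-→d14:H5→d15:-→d16:-→d17:-→d18:-→d19:-→d20:-→d21:-→d22:-→d23:-→d24:-→d25:-→d26:-→d27:-→d28:H5→d29:-→d30:H0→d31:-→d32:H1  best=H1
  ? 53.14.34.97  path d0:-→d1:-→d2:-  best=no-route
  add 29.134.112.32/28 -> H3 at depth 28
  - 88.0.0.0/5 clear@5
  ? 28.168.59.10  path d0:-→d1:-→d2:-→d3:-→d4:-→d5:-→d6:-→d7:-→d8:-→d9:-→d10:-→d11:-→d12:-→d13:-→d14:H5→d15:-→d16:-→d17:-  best=H5
  add 29.134.0.0/16 -> H5 at depth 16
  add 29.134.112.0/24 -> H0 at depth 24
  add 29.134.112.0/24 -> H4 at depth 24

== LOOKUPS ==
["H4","H2","H2","H1","H0","H1","no-route","H5"]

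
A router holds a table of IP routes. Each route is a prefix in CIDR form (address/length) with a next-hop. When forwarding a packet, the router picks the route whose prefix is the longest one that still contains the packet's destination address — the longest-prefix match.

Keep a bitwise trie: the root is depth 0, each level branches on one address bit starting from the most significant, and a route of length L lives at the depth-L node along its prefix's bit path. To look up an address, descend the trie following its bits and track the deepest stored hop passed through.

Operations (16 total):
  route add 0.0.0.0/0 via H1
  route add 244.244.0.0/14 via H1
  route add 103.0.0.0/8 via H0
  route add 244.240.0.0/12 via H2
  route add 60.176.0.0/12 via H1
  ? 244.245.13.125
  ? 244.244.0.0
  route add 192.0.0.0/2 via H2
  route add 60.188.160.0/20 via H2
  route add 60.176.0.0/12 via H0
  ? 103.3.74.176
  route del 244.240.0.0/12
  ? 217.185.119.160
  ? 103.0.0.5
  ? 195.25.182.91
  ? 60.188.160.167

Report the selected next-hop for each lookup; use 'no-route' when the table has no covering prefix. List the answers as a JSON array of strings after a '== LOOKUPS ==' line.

Process each operation:
  + 0.0.0.0/0 (H1) depth=0
  + 244.244.0.0/14 (H1) depth=14
  + 103.0.0.0/8 (H0) depth=8
  + 244.240.0.0/12 (H2) depth=12
  + 60.176.0.0/12 (H1) depth=12
  ? 244.245.13.125  path d0:H1→d1:-→d2:-→d3:-→d4:-→d5:-→d6:-→d7:-→d8:-→d9:-→d10:-→d11:-→d12:H2→d13:-→d14:H1  best=H1
  ? 244.244.0.0  path d0:H1→d1:-→d2:-→d3:-→d4:-→d5:-→d6:-→d7:-→d8:-→d9:-→d10:-→d11:-→d12:H2→d13:-→d14:H1  best=H1
  + 192.0.0.0/2 (H2) depth=2
  + 60.188.160.0/20 (H2) depth=20
  + 60.176.0.0/12 (H0) depth=12
  ? 103.3.74.176  path d0:H1→d1:-→d2:-→d3:-→d4:-→d5:-→d6:-→d7:-→d8:H0  best=H0
  del 244.240.0.0/12 (clear depth 12)
  ? 217.185.119.160  path d0:H1→d1:-→d2:H2  best=H2
  ? 103.0.0.5  path d0:H1→d1:-→d2:-→d3:-→d4:-→d5:-→d6:-→d7:-→d8:H0  best=H0
  ? 195.25.182.91  path d0:H1→d1:-→d2:H2  best=H2
  ? 60.188.160.167  path d0:H1→d1:-→d2:-→d3:-→d4:-→d5:-→d6:-→d7:-→d8:-→d9:-→d10:-→d11:-→d12:H0→d13:-→d14:-→d15:-→d16:-→d17:-→d18:-→d19:-→d20:H2  best=H2

== LOOKUPS ==
["H1","H1","H0","H2","H0","H2","H2"]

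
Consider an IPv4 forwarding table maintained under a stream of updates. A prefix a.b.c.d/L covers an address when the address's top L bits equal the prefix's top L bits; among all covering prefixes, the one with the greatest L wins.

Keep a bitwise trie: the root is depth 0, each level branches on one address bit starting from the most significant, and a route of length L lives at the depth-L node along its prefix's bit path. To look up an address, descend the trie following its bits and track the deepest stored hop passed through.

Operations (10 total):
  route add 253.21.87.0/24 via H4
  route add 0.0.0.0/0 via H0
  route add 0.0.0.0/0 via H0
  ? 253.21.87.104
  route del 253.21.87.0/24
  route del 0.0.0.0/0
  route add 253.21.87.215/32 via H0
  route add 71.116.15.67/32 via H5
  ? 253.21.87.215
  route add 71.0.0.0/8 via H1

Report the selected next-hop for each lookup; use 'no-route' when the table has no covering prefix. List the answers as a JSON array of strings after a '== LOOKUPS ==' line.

Apply in order:
  + 253.21.87.0/24 (H4) depth=24
  + 0.0.0.0/0 (H0) depth=0
  + 0.0.0.0/0 (H0) depth=0
  ? 253.21.87.104  path d0:H0→d1:-→d2:-→d3:-→d4:-→d5:-→d6:-→d7:-→d8:-→d9:-→d10:-→d11:-→d12:-→d13:-→d14:-→d15:-→d16:-→d17:-→d18:-→d19:-→d20:-→d21:-→d22:-→d23:-→d24:H4  best=H4
  - 253.21.87.0/24 clear@24
  - 0.0.0.0/0 clear@0
  + 253.21.87.215/32 (H0) depth=32
  + 71.116.15.67/32 (H5) depth=32
  ? 253.21.87.215  path d0:-→d1:-→d2:-→d3:-→d4:-→d5:-→d6:-→d7:-→d8:-→d9:-→d10:-→d11:-→d12:-→d13:-→d14:-→d15:-→d16:-→d17:-→d18:-→d19:-→d20:-→d21:-→d22:-→d23:-→d24:-→d25:-→d26:-→d27:-→d28:-→d29:-→d30:-→d31:-→d32:H0  best=H0
  + 71.0.0.0/8 (H1) depth=8

== LOOKUPS ==
["H4","H0"]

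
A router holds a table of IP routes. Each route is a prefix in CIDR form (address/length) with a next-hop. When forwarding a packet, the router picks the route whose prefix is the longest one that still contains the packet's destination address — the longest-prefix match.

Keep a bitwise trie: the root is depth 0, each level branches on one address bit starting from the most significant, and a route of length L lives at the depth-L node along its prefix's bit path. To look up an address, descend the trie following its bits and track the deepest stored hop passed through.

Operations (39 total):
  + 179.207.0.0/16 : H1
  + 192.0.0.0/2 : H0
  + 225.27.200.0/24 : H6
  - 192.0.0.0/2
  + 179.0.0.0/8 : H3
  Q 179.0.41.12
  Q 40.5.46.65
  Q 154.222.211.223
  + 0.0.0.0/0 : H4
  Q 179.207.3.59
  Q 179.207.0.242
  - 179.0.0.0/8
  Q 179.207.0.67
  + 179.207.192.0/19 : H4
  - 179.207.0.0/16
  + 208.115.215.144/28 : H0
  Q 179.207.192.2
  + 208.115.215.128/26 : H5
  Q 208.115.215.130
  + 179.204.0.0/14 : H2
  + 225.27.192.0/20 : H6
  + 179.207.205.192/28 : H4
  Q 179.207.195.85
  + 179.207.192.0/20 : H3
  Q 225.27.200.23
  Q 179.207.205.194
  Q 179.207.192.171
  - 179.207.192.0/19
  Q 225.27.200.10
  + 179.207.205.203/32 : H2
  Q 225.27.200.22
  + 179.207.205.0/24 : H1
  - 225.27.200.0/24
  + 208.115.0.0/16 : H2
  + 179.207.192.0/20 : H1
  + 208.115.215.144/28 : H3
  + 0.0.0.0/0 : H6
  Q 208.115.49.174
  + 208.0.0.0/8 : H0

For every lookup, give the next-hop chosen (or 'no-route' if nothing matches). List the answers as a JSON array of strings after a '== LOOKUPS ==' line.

Process each operation:
  add 179.207.0.0/16 -> H1 at depth 16
  add 192.0.0.0/2 -> H0 at depth 2
  add 225.27.200.0/24 -> H6 at depth 24
  del 192.0.0.0/2 (clear depth 2)
  add 179.0.0.0/8 -> H3 at depth 8
  Q 179.0.41.12: descend 10110011 ; hops seen [H3] ; pick H3
  Q 40.5.46.65: descend ε ; hops seen [∅] ; pick no-route
  Q 154.222.211.223: descend 10 ; hops seen [∅] ; pick no-route
  add 0.0.0.0/0 -> H4 at depth 0
  Q 179.207.3.59: descend 1011001111001111 ; hops seen [H4,H3,H1] ; pick H1
  Q 179.207.0.242: descend 1011001111001111 ; hops seen [H4,H3,H1] ; pick H1
  del 179.0.0.0/8 (clear depth 8)
  Q 179.207.0.67: descend 1011001111001111 ; hops seen [H4,H1] ; pick H1
  add 179.207.192.0/19 -> H4 at depth 19
  del 179.207.0.0/16 (clear depth 16)
  add 208.115.215.144/28 -> H0 at depth 28
  Q 179.207.192.2: descend 1011001111001111110 ; hops seen [H4,H4] ; pick H4
  add 208.115.215.128/26 -> H5 at depth 26
  Q 208.115.215.130: descend 110100000111001111010111100 ; hops seen [H4,H5] ; pick H5
  add 179.204.0.0/14 -> H2 at depth 14
  add 225.27.192.0/20 -> H6 at depth 20
  add 179.207.205.192/28 -> H4 at depth 28
  Q 179.207.195.85: descend 10110011110011111100 ; hops seen [H4,H2,H4] ; pick H4
  add 179.207.192.0/20 -> H3 at depth 20
  Q 225.27.200.23: descend 111000010001101111001000 ; hops seen [H4,H6,H6] ; pick H6
  Q 179.207.205.194: descend 1011001111001111110011011100 ; hops seen [H4,H2,H4,H3,H4] ; pick H4
  Q 179.207.192.171: descend 10110011110011111100 ; hops seen [H4,H2,H4,H3] ; pick H3
  del 179.207.192.0/19 (clear depth 19)
  Q 225.27.200.10: descend 111000010001101111001000 ; hops seen [H4,H6,H6] ; pick H6
  add 179.207.205.203/32 -> H2 at depth 32
  Q 225.27.200.22: descend 111000010001101111001000 ; hops seen [H4,H6,H6] ; pick H6
  add 179.207.205.0/24 -> H1 at depth 24
  del 225.27.200.0/24 (clear depth 24)
  add 208.115.0.0/16 -> H2 at depth 16
  add 179.207.192.0/20 -> H1 at depth 20
  add 208.115.215.144/28 -> H3 at depth 28
  add 0.0.0.0/0 -> H6 at depth 0
  Q 208.115.49.174: descend 1101000001110011 ; hops seen [H6,H2] ; pick H2
  add 208.0.0.0/8 -> H0 at depth 8

== LOOKUPS ==
["H3","no-route","no-route","H1","H1","H1","H4","H5","H4","H6","H4","H3","H6","H6","H2"]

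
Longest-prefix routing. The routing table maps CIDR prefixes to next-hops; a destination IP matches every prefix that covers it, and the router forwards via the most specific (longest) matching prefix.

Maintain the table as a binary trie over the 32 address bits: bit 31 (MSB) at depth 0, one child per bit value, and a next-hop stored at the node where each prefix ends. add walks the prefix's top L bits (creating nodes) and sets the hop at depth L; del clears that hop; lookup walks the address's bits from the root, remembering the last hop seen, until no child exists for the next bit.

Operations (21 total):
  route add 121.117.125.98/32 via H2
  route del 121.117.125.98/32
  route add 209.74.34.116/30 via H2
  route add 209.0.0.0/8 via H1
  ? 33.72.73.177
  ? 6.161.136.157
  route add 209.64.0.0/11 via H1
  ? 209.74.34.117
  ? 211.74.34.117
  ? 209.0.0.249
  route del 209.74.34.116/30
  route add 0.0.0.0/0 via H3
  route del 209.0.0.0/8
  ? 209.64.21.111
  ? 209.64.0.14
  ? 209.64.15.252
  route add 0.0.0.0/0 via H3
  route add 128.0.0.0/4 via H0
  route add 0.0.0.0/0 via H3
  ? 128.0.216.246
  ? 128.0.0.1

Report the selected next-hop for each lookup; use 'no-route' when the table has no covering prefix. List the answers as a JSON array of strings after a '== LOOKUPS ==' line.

Process each operation:
  add 121.117.125.98/32 -> H2 at depth 32
  del 121.117.125.98/32 (clear depth 32)
  add 209.74.34.116/30 -> H2 at depth 30
  add 209.0.0.0/8 -> H1 at depth 8
  lookup 33.72.73.177: bits 0 walk d0:-→d1:- -> no-route
  lookup 6.161.136.157: bits 0 walk d0:-→d1:- -> no-route
  add 209.64.0.0/11 -> H1 at depth 11
  lookup 209.74.34.117: bits 110100010100101000100010011101 walk d0:-→d1:-→d2:-→d3:-→d4:-→d5:-→d6:-→d7:-→d8:H1→d9:-→d10:-→d11:H1→d12:-→d13:-→d14:-→d15:-→d16:-→d17:-→d18:-→d19:-→d20:-→d21:-→d22:-→d23:-→d24:-→d25:-→d26:-→d27:-→d28:-→d29:-→d30:H2 -> H2
  lookup 211.74.34.117: bits 110100 walk d0:-→d1:-→d2:-→d3:-→d4:-→d5:-→d6:- -> no-route
  lookup 209.0.0.249: bits 110100010 walk d0:-→d1:-→d2:-→d3:-→d4:-→d5:-→d6:-→d7:-→d8:H1→d9:- -> H1
  del 209.74.34.116/30 (clear depth 30)
  add 0.0.0.0/0 -> H3 at depth 0
  del 209.0.0.0/8 (clear depth 8)
  lookup 209.64.21.111: bits 110100010100 walk d0:H3→d1:-→d2:-→d3:-→d4:-→d5:-→d6:-→d7:-→d8:-→d9:-→d10:-→d11:H1→d12:- -> H1
  lookup 209.64.0.14: bits 110100010100 walk d0:H3→d1:-→d2:-→d3:-→d4:-→d5:-→d6:-→d7:-→d8:-→d9:-→d10:-→d11:H1→d12:- -> H1
  lookup 209.64.15.252: bits 110100010100 walk d0:H3→d1:-→d2:-→d3:-→d4:-→d5:-→d6:-→d7:-→d8:-→d9:-→d10:-→d11:H1→d12:- -> H1
  add 0.0.0.0/0 -> H3 at depth 0
  add 128.0.0.0/4 -> H0 at depth 4
  add 0.0.0.0/0 -> H3 at depth 0
  lookup 128.0.216.246: bits 1000 walk d0:H3→d1:-→d2:-→d3:-→d4:H0 -> H0
  lookup 128.0.0.1: bits 1000 walk d0:H3→d1:-→d2:-→d3:-→d4:H0 -> H0

== LOOKUPS ==
["no-route","no-route","H2","no-route","H1","H1","H1","H1","H0","H0"]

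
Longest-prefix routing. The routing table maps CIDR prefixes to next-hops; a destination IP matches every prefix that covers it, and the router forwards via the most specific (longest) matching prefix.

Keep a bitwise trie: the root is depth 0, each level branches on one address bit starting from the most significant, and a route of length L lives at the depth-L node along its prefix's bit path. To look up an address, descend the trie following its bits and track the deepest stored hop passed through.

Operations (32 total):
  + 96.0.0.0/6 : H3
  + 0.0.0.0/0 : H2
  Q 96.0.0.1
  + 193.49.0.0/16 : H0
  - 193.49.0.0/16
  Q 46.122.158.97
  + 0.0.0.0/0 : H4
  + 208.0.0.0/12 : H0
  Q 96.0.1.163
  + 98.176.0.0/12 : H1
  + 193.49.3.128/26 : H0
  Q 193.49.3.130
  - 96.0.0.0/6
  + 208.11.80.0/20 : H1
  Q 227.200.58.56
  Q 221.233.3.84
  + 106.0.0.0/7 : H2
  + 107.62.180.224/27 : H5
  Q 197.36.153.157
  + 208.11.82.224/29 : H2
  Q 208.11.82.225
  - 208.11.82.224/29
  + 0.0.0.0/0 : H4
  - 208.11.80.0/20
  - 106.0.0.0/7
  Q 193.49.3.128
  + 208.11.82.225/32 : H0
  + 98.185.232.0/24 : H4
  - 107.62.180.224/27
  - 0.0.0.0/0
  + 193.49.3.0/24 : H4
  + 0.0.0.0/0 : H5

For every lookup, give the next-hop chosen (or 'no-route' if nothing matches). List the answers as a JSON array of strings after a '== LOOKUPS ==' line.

Trace:
  add 96.0.0.0/6 -> H3 at depth 6
  add 0.0.0.0/0 -> H2 at depth 0
  lookup 96.0.0.1: bits 011000 walk d0:H2→d1:-→d2:-→d3:-→d4:-→d5:-→d6:H3 -> H3
  add 193.49.0.0/16 -> H0 at depth 16
  del 193.49.0.0/16 (clear depth 16)
  lookup 46.122.158.97: bits 0 walk d0:H2→d1:- -> H2
  add 0.0.0.0/0 -> H4 at depth 0
  add 208.0.0.0/12 -> H0 at depth 12
  lookup 96.0.1.163: bits 011000 walk d0:H4→d1:-→d2:-→d3:-→d4:-→d5:-→d6:H3 -> H3
  add 98.176.0.0/12 -> H1 at depth 12
  add 193.49.3.128/26 -> H0 at depth 26
  lookup 193.49.3.130: bits 11000001001100010000001110 walk d0:H4→d1:-→d2:-→d3:-→d4:-→d5:-→d6:-→d7:-→d8:-→d9:-→d10:-→d11:-→d12:-→d13:-→d14:-→d15:-→d16:-→d17:-→d18:-→d19:-→d20:-→d21:-→d22:-→d23:-→d24:-→d25:-→d26:H0 -> H0
  del 96.0.0.0/6 (clear depth 6)
  add 208.11.80.0/20 -> H1 at depth 20
  lookup 227.200.58.56: bits 11 walk d0:H4→d1:-→d2:- -> H4
  lookup 221.233.3.84: bits 1101 walk d0:H4→d1:-→d2:-→d3:-→d4:- -> H4
  add 106.0.0.0/7 -> H2 at depth 7
  add 107.62.180.224/27 -> H5 at depth 27
  lookup 197.36.153.157: bits 11000 walk d0:H4→d1:-→d2:-→d3:-→d4:-→d5:- -> H4
  add 208.11.82.224/29 -> H2 at depth 29
  lookup 208.11.82.225: bits 11010000000010110101001011100 walk d0:H4→d1:-→d2:-→d3:-→d4:-→d5:-→d6:-→d7:-→d8:-→d9:-→d10:-→d11:-→d12:H0→d13:-→d14:-→d15:-→d16:-→d17:-→d18:-→d19:-→d20:H1→d21:-→d22:-→d23:-→d24:-→d25:-→d26:-→d27:-→d28:-→d29:H2 -> H2
  del 208.11.82.224/29 (clear depth 29)
  add 0.0.0.0/0 -> H4 at depth 0
  del 208.11.80.0/20 (clear depth 20)
  del 106.0.0.0/7 (clear depth 7)
  lookup 193.49.3.128: bits 11000001001100010000001110 walk d0:H4→d1:-→d2:-→d3:-→d4:-→d5:-→d6:-→d7:-→d8:-→d9:-→d10:-→d11:-→d12:-→d13:-→d14:-→d15:-→d16:-→d17:-→d18:-→d19:-→d20:-→d21:-→d22:-→d23:-→d24:-→d25:-→d26:H0 -> H0
  add 208.11.82.225/32 -> H0 at depth 32
  add 98.185.232.0/24 -> H4 at depth 24
  del 107.62.180.224/27 (clear depth 27)
  del 0.0.0.0/0 (clear depth 0)
  add 193.49.3.0/24 -> H4 at depth 24
  add 0.0.0.0/0 -> H5 at depth 0

== LOOKUPS ==
["H3","H2","H3","H0","H4","H4","H4","H2","H0"]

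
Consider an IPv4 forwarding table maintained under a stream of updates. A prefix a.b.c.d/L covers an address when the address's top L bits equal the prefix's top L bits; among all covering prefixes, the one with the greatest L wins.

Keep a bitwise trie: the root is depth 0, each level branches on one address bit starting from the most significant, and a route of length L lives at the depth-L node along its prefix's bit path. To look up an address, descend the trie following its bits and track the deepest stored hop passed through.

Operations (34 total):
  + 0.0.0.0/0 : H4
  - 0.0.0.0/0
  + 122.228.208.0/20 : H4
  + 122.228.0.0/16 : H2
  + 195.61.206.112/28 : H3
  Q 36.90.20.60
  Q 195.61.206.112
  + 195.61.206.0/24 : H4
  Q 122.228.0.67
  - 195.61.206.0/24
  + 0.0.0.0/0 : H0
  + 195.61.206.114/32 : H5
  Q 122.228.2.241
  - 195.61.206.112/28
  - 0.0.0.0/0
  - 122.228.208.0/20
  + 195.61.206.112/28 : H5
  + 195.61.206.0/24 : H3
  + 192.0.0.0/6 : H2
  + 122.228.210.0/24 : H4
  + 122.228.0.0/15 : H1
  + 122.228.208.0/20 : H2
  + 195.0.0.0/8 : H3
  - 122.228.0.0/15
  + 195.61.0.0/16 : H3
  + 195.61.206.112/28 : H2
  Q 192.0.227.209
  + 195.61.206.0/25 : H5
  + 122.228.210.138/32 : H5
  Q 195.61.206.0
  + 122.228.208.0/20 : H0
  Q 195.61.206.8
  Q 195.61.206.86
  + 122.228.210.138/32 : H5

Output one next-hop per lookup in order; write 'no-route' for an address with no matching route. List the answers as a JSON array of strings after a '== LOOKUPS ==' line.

Apply in order:
  + 0.0.0.0/0 (H4) depth=0
  del 0.0.0.0/0 (clear depth 0)
  + 122.228.208.0/20 (H4) depth=20
  + 122.228.0.0/16 (H2) depth=16
  + 195.61.206.112/28 (H3) depth=28
  ? 36.90.20.60  path d0:-→d1:-  best=no-route
  ? 195.61.206.112  path d0:-→d1:-→d2:-→d3:-→d4:-→d5:-→d6:-→d7:-→d8:-→d9:-→d10:-→d11:-→d12:-→d13:-→d14:-→d15:-→d16:-→d17:-→d18:-→d19:-→d20:-→d21:-→d22:-→d23:-→d24:-→d25:-→d26:-→d27:-→d28:H3  best=H3
  + 195.61.206.0/24 (H4) depth=24
  ? 122.228.0.67  path d0:-→d1:-→d2:-→d3:-→d4:-→d5:-→d6:-→d7:-→d8:-→d9:-→d10:-→d11:-→d12:-→d13:-→d14:-→d15:-→d16:H2  best=H2
  del 195.61.206.0/24 (clear depth 24)
  + 0.0.0.0/0 (H0) depth=0
  + 195.61.206.114/32 (H5) depth=32
  ? 122.228.2.241  path d0:H0→d1:-→d2:-→d3:-→d4:-→d5:-→d6:-→d7:-→d8:-→d9:-→d10:-→d11:-→d12:-→d13:-→d14:-→d15:-→d16:H2  best=H2
  del 195.61.206.112/28 (clear depth 28)
  del 0.0.0.0/0 (clear depth 0)
  del 122.228.208.0/20 (clear depth 20)
  + 195.61.206.112/28 (H5) depth=28
  + 195.61.206.0/24 (H3) depth=24
  + 192.0.0.0/6 (H2) depth=6
  + 122.228.210.0/24 (H4) depth=24
  + 122.228.0.0/15 (H1) depth=15
  + 122.228.208.0/20 (H2) depth=20
  + 195.0.0.0/8 (H3) depth=8
  del 122.228.0.0/15 (clear depth 15)
  + 195.61.0.0/16 (H3) depth=16
  + 195.61.206.112/28 (H2) depth=28
  ? 192.0.227.209  path d0:-→d1:-→d2:-→d3:-→d4:-→d5:-→d6:H2  best=H2
  + 195.61.206.0/25 (H5) depth=25
  + 122.228.210.138/32 (H5) depth=32
  ? 195.61.206.0  path d0:-→d1:-→d2:-→d3:-→d4:-→d5:-→d6:H2→d7:-→d8:H3→d9:-→d10:-→d11:-→d12:-→d13:-→d14:-→d15:-→d16:H3→d17:-→d18:-→d19:-→d20:-→d21:-→d22:-→d23:-→d24:H3→d25:H5  best=H5
  + 122.228.208.0/20 (H0) depth=20
  ? 195.61.206.8  path d0:-→d1:-→d2:-→d3:-→d4:-→d5:-→d6:H2→d7:-→d8:H3→d9:-→d10:-→d11:-→d12:-→d13:-→d14:-→d15:-→d16:H3→d17:-→d18:-→d19:-→d20:-→d21:-→d22:-→d23:-→d24:H3→d25:H5  best=H5
  ? 195.61.206.86  path d0:-→d1:-→d2:-→d3:-→d4:-→d5:-→d6:H2→d7:-→d8:H3→d9:-→d10:-→d11:-→d12:-→d13:-→d14:-→d15:-→d16:H3→d17:-→d18:-→d19:-→d20:-→d21:-→d22:-→d23:-→d24:H3→d25:H5→d26:-  best=H5
  + 122.228.210.138/32 (H5) depth=32

== LOOKUPS ==
["no-route","H3","H2","H2","H2","H5","H5","H5"]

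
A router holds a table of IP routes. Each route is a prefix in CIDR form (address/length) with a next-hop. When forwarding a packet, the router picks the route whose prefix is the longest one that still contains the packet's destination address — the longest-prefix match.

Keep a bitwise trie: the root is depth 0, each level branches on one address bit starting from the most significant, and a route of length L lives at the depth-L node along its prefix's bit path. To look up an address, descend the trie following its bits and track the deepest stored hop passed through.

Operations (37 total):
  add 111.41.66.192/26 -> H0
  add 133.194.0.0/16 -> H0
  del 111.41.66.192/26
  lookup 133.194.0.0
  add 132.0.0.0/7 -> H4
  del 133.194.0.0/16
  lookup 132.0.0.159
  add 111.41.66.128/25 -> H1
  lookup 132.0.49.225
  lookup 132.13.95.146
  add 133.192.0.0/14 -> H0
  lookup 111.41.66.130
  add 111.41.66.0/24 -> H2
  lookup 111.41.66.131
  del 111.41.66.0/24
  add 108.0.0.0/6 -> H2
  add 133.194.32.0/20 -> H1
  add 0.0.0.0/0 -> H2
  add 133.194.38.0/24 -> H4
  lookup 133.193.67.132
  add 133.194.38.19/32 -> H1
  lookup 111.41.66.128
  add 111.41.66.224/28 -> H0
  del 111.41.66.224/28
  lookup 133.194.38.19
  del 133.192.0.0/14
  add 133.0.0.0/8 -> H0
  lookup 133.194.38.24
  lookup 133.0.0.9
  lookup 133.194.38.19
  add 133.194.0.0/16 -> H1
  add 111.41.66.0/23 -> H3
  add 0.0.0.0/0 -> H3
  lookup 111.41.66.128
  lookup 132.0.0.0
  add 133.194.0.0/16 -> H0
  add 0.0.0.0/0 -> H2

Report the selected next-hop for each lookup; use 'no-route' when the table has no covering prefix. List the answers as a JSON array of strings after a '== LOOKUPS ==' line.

Trace:
  add 111.41.66.192/26 -> H0 at depth 26
  add 133.194.0.0/16 -> H0 at depth 16
  del 111.41.66.192/26 (clear depth 26)
  Q 133.194.0.0: descend 1000010111000010 ; hops seen [H0] ; pick H0
  add 132.0.0.0/7 -> H4 at depth 7
  del 133.194.0.0/16 (clear depth 16)
  Q 132.0.0.159: descend 1000010 ; hops seen [H4] ; pick H4
  add 111.41.66.128/25 -> H1 at depth 25
  Q 132.0.49.225: descend 1000010 ; hops seen [H4] ; pick H4
  Q 132.13.95.146: descend 1000010 ; hops seen [H4] ; pick H4
  add 133.192.0.0/14 -> H0 at depth 14
  Q 111.41.66.130: descend 0110111100101001010000101 ; hops seen [H1] ; pick H1
  add 111.41.66.0/24 -> H2 at depth 24
  Q 111.41.66.131: descend 0110111100101001010000101 ; hops seen [H2,H1] ; pick H1
  del 111.41.66.0/24 (clear depth 24)
  add 108.0.0.0/6 -> H2 at depth 6
  add 133.194.32.0/20 -> H1 at depth 20
  add 0.0.0.0/0 -> H2 at depth 0
  add 133.194.38.0/24 -> H4 at depth 24
  Q 133.193.67.132: descend 10000101110000 ; hops seen [H2,H4,H0] ; pick H0
  add 133.194.38.19/32 -> H1 at depth 32
  Q 111.41.66.128: descend 0110111100101001010000101 ; hops seen [H2,H2,H1] ; pick H1
  add 111.41.66.224/28 -> H0 at depth 28
  del 111.41.66.224/28 (clear depth 28)
  Q 133.194.38.19: descend 10000101110000100010011000010011 ; hops seen [H2,H4,H0,H1,H4,H1] ; pick H1
  del 133.192.0.0/14 (clear depth 14)
  add 133.0.0.0/8 -> H0 at depth 8
  Q 133.194.38.24: descend 1000010111000010001001100001 ; hops seen [H2,H4,H0,H1,H4] ; pick H4
  Q 133.0.0.9: descend 10000101 ; hops seen [H2,H4,H0] ; pick H0
  Q 133.194.38.19: descend 10000101110000100010011000010011 ; hops seen [H2,H4,H0,H1,H4,H1] ; pick H1
  add 133.194.0.0/16 -> H1 at depth 16
  add 111.41.66.0/23 -> H3 at depth 23
  add 0.0.0.0/0 -> H3 at depth 0
  Q 111.41.66.128: descend 0110111100101001010000101 ; hops seen [H3,H2,H3,H1] ; pick H1
  Q 132.0.0.0: descend 1000010 ; hops seen [H3,H4] ; pick H4
  add 133.194.0.0/16 -> H0 at depth 16
  add 0.0.0.0/0 -> H2 at depth 0

== LOOKUPS ==
["H0","H4","H4","H4","H1","H1","H0","H1","H1","H4","H0","H1","H1","H4"]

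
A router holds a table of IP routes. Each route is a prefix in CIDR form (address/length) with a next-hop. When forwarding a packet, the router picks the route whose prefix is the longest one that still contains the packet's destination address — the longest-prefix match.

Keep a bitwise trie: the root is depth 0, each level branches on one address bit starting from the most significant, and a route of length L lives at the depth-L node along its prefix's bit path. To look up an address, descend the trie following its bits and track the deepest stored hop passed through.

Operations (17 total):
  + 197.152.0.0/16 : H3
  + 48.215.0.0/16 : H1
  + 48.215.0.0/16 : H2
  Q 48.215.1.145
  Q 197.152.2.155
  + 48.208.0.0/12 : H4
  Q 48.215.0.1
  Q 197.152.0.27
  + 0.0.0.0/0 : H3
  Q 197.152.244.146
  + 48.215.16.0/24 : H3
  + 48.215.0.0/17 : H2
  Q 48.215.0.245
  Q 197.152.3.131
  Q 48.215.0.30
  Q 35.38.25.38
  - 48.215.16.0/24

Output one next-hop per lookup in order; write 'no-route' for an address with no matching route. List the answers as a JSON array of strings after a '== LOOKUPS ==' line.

Apply in order:
  add 197.152.0.0/16 -> H3 at depth 16
  add 48.215.0.0/16 -> H1 at depth 16
  add 48.215.0.0/16 -> H2 at depth 16
  lookup 48.215.1.145: bits 0011000011010111 walk d0:-→d1:-→d2:-→d3:-→d4:-→d5:-→d6:-→d7:-→d8:-→d9:-→d10:-→d11:-→d12:-→d13:-→d14:-→d15:-→d16:H2 -> H2
  lookup 197.152.2.155: bits 1100010110011000 walk d0:-→d1:-→d2:-→d3:-→d4:-→d5:-→d6:-→d7:-→d8:-→d9:-→d10:-→d11:-→d12:-→d13:-→d14:-→d15:-→d16:H3 -> H3
  add 48.208.0.0/12 -> H4 at depth 12
  lookup 48.215.0.1: bits 0011000011010111 walk d0:-→d1:-→d2:-→d3:-→d4:-→d5:-→d6:-→d7:-→d8:-→d9:-→d10:-→d11:-→d12:H4→d13:-→d14:-→d15:-→d16:H2 -> H2
  lookup 197.152.0.27: bits 1100010110011000 walk d0:-→d1:-→d2:-→d3:-→d4:-→d5:-→d6:-→d7:-→d8:-→d9:-→d10:-→d11:-→d12:-→d13:-→d14:-→d15:-→d16:H3 -> H3
  add 0.0.0.0/0 -> H3 at depth 0
  lookup 197.152.244.146: bits 1100010110011000 walk d0:H3→d1:-→d2:-→d3:-→d4:-→d5:-→d6:-→d7:-→d8:-→d9:-→d10:-→d11:-→d12:-→d13:-→d14:-→d15:-→d16:H3 -> H3
  add 48.215.16.0/24 -> H3 at depth 24
  add 48.215.0.0/17 -> H2 at depth 17
  lookup 48.215.0.245: bits 0011000011010111000 walk d0:H3→d1:-→d2:-→d3:-→d4:-→d5:-→d6:-→d7:-→d8:-→d9:-→d10:-→d11:-→d12:H4→d13:-→d14:-→d15:-→d16:H2→d17:H2→d18:-→d19:- -> H2
  lookup 197.152.3.131: bits 1100010110011000 walk d0:H3→d1:-→d2:-→d3:-→d4:-→d5:-→d6:-→d7:-→d8:-→d9:-→d10:-→d11:-→d12:-→d13:-→d14:-→d15:-→d16:H3 -> H3
  lookup 48.215.0.30: bits 0011000011010111000 walk d0:H3→d1:-→d2:-→d3:-→d4:-→d5:-→d6:-→d7:-→d8:-→d9:-→d10:-→d11:-→d12:H4→d13:-→d14:-→d15:-→d16:H2→d17:H2→d18:-→d19:- -> H2
  lookup 35.38.25.38: bits 001 walk d0:H3→d1:-→d2:-→d3:- -> H3
  - 48.215.16.0/24 clear@24

== LOOKUPS ==
["H2","H3","H2","H3","H3","H2","H3","H2","H3"]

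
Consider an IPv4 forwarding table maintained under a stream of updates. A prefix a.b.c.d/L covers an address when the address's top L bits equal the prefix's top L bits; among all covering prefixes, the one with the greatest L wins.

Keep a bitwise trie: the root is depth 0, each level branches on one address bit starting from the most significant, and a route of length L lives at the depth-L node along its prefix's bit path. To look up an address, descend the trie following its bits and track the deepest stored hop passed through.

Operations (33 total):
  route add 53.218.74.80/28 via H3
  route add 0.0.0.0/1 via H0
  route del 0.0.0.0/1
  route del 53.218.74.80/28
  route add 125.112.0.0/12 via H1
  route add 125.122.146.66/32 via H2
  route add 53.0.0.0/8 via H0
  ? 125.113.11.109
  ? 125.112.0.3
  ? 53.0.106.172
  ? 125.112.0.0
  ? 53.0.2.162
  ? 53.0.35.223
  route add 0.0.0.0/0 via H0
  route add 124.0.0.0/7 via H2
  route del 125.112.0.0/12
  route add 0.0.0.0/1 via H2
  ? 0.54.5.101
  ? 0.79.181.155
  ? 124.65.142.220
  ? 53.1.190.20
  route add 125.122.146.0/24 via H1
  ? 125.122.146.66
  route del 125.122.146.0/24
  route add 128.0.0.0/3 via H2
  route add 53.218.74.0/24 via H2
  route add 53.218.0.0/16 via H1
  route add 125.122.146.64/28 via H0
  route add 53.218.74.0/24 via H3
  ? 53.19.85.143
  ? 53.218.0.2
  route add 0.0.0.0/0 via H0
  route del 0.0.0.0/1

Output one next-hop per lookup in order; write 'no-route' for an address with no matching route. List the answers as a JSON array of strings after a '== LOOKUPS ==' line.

Trace:
  add 53.218.74.80/28 -> H3 at depth 28
  add 0.0.0.0/1 -> H0 at depth 1
  - 0.0.0.0/1 clear@1
  - 53.218.74.80/28 clear@28
  add 125.112.0.0/12 -> H1 at depth 12
  add 125.122.146.66/32 -> H2 at depth 32
  add 53.0.0.0/8 -> H0 at depth 8
  ? 125.113.11.109  path d0:-→d1:-→d2:-→d3:-→d4:-→d5:-→d6:-→d7:-→d8:-→d9:-→d10:-→d11:-→d12:H1  best=H1
  ? 125.112.0.3  path d0:-→d1:-→d2:-→d3:-→d4:-→d5:-→d6:-→d7:-→d8:-→d9:-→d10:-→d11:-→d12:H1  best=H1
  ? 53.0.106.172  path d0:-→d1:-→d2:-→d3:-→d4:-→d5:-→d6:-→d7:-→d8:H0  best=H0
  ? 125.112.0.0  path d0:-→d1:-→d2:-→d3:-→d4:-→d5:-→d6:-→d7:-→d8:-→d9:-→d10:-→d11:-→d12:H1  best=H1
  ? 53.0.2.162  path d0:-→d1:-→d2:-→d3:-→d4:-→d5:-→d6:-→d7:-→d8:H0  best=H0
  ? 53.0.35.223  path d0:-→d1:-→d2:-→d3:-→d4:-→d5:-→d6:-→d7:-→d8:H0  best=H0
  add 0.0.0.0/0 -> H0 at depth 0
  add 124.0.0.0/7 -> H2 at depth 7
  - 125.112.0.0/12 clear@12
  add 0.0.0.0/1 -> H2 at depth 1
  ? 0.54.5.101  path d0:H0→d1:H2→d2:-  best=H2
  ? 0.79.181.155  path d0:H0→d1:H2→d2:-  best=H2
  ? 124.65.142.220  path d0:H0→d1:H2→d2:-→d3:-→d4:-→d5:-→d6:-→d7:H2  best=H2
  ? 53.1.190.20  path d0:H0→d1:H2→d2:-→d3:-→d4:-→d5:-→d6:-→d7:-→d8:H0  best=H0
  add 125.122.146.0/24 -> H1 at depth 24
  ? 125.122.146.66  path d0:H0→d1:H2→d2:-→d3:-→d4:-→d5:-→d6:-→d7:H2→d8:-→d9:-→d10:-→d11:-→d12:-→d13:-→d14:-→d15:-→d16:-→d17:-→d18:-→d19:-→d20:-→d21:-→d22:-→d23:-→d24:H1→d25:-→d26:-→d27:-→d28:-→d29:-→d30:-→d31:-→d32:H2  best=H2
  - 125.122.146.0/24 clear@24
  add 128.0.0.0/3 -> H2 at depth 3
  add 53.218.74.0/24 -> H2 at depth 24
  add 53.218.0.0/16 -> H1 at depth 16
  add 125.122.146.64/28 -> H0 at depth 28
  add 53.218.74.0/24 -> H3 at depth 24
  ? 53.19.85.143  path d0:H0→d1:H2→d2:-→d3:-→d4:-→d5:-→d6:-→d7:-→d8:H0  best=H0
  ? 53.218.0.2  path d0:H0→d1:H2→d2:-→d3:-→d4:-→d5:-→d6:-→d7:-→d8:H0→d9:-→d10:-→d11:-→d12:-→d13:-→d14:-→d15:-→d16:H1→d17:-  best=H1
  add 0.0.0.0/0 -> H0 at depth 0
  - 0.0.0.0/1 clear@1

== LOOKUPS ==
["H1","H1","H0","H1","H0","H0","H2","H2","H2","H0","H2","H0","H1"]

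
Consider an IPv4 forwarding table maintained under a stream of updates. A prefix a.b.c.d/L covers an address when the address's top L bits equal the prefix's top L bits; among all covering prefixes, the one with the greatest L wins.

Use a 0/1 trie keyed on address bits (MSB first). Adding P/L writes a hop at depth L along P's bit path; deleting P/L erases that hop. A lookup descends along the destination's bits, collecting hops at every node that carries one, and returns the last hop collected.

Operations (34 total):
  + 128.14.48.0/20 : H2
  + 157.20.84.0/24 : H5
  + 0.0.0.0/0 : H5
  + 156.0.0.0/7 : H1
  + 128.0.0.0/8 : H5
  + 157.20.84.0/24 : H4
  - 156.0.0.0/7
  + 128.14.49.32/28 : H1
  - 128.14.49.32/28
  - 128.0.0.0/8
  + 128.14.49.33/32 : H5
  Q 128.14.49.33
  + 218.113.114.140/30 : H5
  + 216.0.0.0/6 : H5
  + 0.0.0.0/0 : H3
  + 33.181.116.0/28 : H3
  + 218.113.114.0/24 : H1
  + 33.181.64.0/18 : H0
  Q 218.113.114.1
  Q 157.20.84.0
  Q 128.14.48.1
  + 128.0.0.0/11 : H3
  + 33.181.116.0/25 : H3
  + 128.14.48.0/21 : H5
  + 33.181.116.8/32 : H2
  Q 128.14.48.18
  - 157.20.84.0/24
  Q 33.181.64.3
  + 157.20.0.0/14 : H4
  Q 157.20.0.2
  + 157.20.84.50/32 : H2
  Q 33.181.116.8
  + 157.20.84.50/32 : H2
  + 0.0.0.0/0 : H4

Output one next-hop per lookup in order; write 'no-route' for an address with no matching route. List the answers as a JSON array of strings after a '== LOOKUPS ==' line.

Apply in order:
  add 128.14.48.0/20 -> H2 at depth 20
  add 157.20.84.0/24 -> H5 at depth 24
  add 0.0.0.0/0 -> H5 at depth 0
  add 156.0.0.0/7 -> H1 at depth 7
  add 128.0.0.0/8 -> H5 at depth 8
  add 157.20.84.0/24 -> H4 at depth 24
  - 156.0.0.0/7 clear@7
  add 128.14.49.32/28 -> H1 at depth 28
  - 128.14.49.32/28 clear@28
  - 128.0.0.0/8 clear@8
  add 128.14.49.33/32 -> H5 at depth 32
  Q 128.14.49.33: descend 10000000000011100011000100100001 ; hops seen [H5,H2,H5] ; pick H5
  add 218.113.114.140/30 -> H5 at depth 30
  add 216.0.0.0/6 -> H5 at depth 6
  add 0.0.0.0/0 -> H3 at depth 0
  add 33.181.116.0/28 -> H3 at depth 28
  add 218.113.114.0/24 -> H1 at depth 24
  add 33.181.64.0/18 -> H0 at depth 18
  Q 218.113.114.1: descend 110110100111000101110010 ; hops seen [H3,H5,H1] ; pick H1
  Q 157.20.84.0: descend 100111010001010001010100 ; hops seen [H3,H4] ; pick H4
  Q 128.14.48.1: descend 10000000000011100011000 ; hops seen [H3,H2] ; pick H2
  add 128.0.0.0/11 -> H3 at depth 11
  add 33.181.116.0/25 -> H3 at depth 25
  add 128.14.48.0/21 -> H5 at depth 21
  add 33.181.116.8/32 -> H2 at depth 32
  Q 128.14.48.18: descend 10000000000011100011000 ; hops seen [H3,H3,H2,H5] ; pick H5
  - 157.20.84.0/24 clear@24
  Q 33.181.64.3: descend 001000011011010101 ; hops seen [H3,H0] ; pick H0
  add 157.20.0.0/14 -> H4 at depth 14
  Q 157.20.0.2: descend 10011101000101000 ; hops seen [H3,H4] ; pick H4
  add 157.20.84.50/32 -> H2 at depth 32
  Q 33.181.116.8: descend 00100001101101010111010000001000 ; hops seen [H3,H0,H3,H3,H2] ; pick H2
  add 157.20.84.50/32 -> H2 at depth 32
  add 0.0.0.0/0 -> H4 at depth 0

== LOOKUPS ==
["H5","H1","H4","H2","H5","H0","H4","H2"]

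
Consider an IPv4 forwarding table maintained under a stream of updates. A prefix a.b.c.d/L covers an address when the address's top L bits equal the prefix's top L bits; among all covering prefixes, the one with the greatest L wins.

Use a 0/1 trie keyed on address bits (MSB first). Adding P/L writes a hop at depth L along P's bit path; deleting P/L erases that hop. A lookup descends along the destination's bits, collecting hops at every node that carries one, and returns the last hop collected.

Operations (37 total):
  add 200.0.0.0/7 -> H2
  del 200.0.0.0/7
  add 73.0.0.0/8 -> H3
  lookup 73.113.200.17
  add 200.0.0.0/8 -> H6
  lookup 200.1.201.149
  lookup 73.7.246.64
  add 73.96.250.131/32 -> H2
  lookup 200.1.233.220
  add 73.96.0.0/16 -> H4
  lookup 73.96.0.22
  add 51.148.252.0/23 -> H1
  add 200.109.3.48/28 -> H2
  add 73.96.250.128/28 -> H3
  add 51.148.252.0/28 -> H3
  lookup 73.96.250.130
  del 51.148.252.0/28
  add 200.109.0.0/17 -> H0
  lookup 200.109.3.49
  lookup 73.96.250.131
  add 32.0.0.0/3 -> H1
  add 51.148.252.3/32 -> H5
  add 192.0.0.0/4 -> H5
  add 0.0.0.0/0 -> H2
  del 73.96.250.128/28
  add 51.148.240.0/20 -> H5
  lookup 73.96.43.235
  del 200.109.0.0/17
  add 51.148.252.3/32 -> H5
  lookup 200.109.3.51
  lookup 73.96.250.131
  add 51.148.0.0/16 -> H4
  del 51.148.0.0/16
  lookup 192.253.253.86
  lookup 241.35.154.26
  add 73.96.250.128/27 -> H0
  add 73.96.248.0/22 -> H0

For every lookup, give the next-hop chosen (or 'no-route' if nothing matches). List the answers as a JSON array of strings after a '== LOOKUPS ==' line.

Trace:
  add 200.0.0.0/7 -> H2 at depth 7
  - 200.0.0.0/7 clear@7
  add 73.0.0.0/8 -> H3 at depth 8
  Q 73.113.200.17: descend 01001001 ; hops seen [H3] ; pick H3
  add 200.0.0.0/8 -> H6 at depth 8
  Q 200.1.201.149: descend 11001000 ; hops seen [H6] ; pick H6
  Q 73.7.246.64: descend 01001001 ; hops seen [H3] ; pick H3
  add 73.96.250.131/32 -> H2 at depth 32
  Q 200.1.233.220: descend 11001000 ; hops seen [H6] ; pick H6
  add 73.96.0.0/16 -> H4 at depth 16
  Q 73.96.0.22: descend 0100100101100000 ; hops seen [H3,H4] ; pick H4
  add 51.148.252.0/23 -> H1 at depth 23
  add 200.109.3.48/28 -> H2 at depth 28
  add 73.96.250.128/28 -> H3 at depth 28
  add 51.148.252.0/28 -> H3 at depth 28
  Q 73.96.250.130: descend 0100100101100000111110101000001 ; hops seen [H3,H4,H3] ; pick H3
  - 51.148.252.0/28 clear@28
  add 200.109.0.0/17 -> H0 at depth 17
  Q 200.109.3.49: descend 1100100001101101000000110011 ; hops seen [H6,H0,H2] ; pick H2
  Q 73.96.250.131: descend 01001001011000001111101010000011 ; hops seen [H3,H4,H3,H2] ; pick H2
  add 32.0.0.0/3 -> H1 at depth 3
  add 51.148.252.3/32 -> H5 at depth 32
  add 192.0.0.0/4 -> H5 at depth 4
  add 0.0.0.0/0 -> H2 at depth 0
  - 73.96.250.128/28 clear@28
  add 51.148.240.0/20 -> H5 at depth 20
  Q 73.96.43.235: descend 0100100101100000 ; hops seen [H2,H3,H4] ; pick H4
  - 200.109.0.0/17 clear@17
  add 51.148.252.3/32 -> H5 at depth 32
  Q 200.109.3.51: descend 1100100001101101000000110011 ; hops seen [H2,H5,H6,H2] ; pick H2
  Q 73.96.250.131: descend 01001001011000001111101010000011 ; hops seen [H2,H3,H4,H2] ; pick H2
  add 51.148.0.0/16 -> H4 at depth 16
  - 51.148.0.0/16 clear@16
  Q 192.253.253.86: descend 1100 ; hops seen [H2,H5] ; pick H5
  Q 241.35.154.26: descend 11 ; hops seen [H2] ; pick H2
  add 73.96.250.128/27 -> H0 at depth 27
  add 73.96.248.0/22 -> H0 at depth 22

== LOOKUPS ==
["H3","H6","H3","H6","H4","H3","H2","H2","H4","H2","H2","H5","H2"]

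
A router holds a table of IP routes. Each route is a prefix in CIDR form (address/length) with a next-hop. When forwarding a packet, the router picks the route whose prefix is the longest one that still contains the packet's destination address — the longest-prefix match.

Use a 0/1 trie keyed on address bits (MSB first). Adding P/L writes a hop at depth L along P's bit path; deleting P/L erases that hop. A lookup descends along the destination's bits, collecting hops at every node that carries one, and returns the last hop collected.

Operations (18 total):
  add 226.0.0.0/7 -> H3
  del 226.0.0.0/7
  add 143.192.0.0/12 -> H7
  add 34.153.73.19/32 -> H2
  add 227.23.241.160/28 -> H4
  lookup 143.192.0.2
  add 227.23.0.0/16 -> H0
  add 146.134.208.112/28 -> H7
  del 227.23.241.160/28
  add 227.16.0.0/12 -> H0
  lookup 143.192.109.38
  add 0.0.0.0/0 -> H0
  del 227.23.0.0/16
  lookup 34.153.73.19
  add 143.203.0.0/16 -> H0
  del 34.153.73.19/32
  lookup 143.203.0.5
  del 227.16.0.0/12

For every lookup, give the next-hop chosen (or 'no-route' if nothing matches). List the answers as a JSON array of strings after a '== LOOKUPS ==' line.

Trace:
  add 226.0.0.0/7 -> H3 at depth 7
  del 226.0.0.0/7 (clear depth 7)
  add 143.192.0.0/12 -> H7 at depth 12
  add 34.153.73.19/32 -> H2 at depth 32
  add 227.23.241.160/28 -> H4 at depth 28
  ? 143.192.0.2  path d0:-→d1:-→d2:-→d3:-→d4:-→d5:-→d6:-→d7:-→d8:-→d9:-→d10:-→d11:-→d12:H7  best=H7
  add 227.23.0.0/16 -> H0 at depth 16
  add 146.134.208.112/28 -> H7 at depth 28
  del 227.23.241.160/28 (clear depth 28)
  add 227.16.0.0/12 -> H0 at depth 12
  ? 143.192.109.38  path d0:-→d1:-→d2:-→d3:-→d4:-→d5:-→d6:-→d7:-→d8:-→d9:-→d10:-→d11:-→d12:H7  best=H7
  add 0.0.0.0/0 -> H0 at depth 0
  del 227.23.0.0/16 (clear depth 16)
  ? 34.153.73.19  path d0:H0→d1:-→d2:-→d3:-→d4:-→d5:-→d6:-→d7:-→d8:-→d9:-→d10:-→d11:-→d12:-→d13:-→d14:-→d15:-→d16:-→d17:-→d18:-→d19:-→d20:-→d21:-→d22:-→d23:-→d24:-→d25:-→d26:-→d27:-→d28:-→d29:-→d30:-→d31:-→d32:H2  best=H2
  add 143.203.0.0/16 -> H0 at depth 16
  del 34.153.73.19/32 (clear depth 32)
  ? 143.203.0.5  path d0:H0→d1:-→d2:-→d3:-→d4:-→d5:-→d6:-→d7:-→d8:-→d9:-→d10:-→d11:-→d12:H7→d13:-→d14:-→d15:-→d16:H0  best=H0
  del 227.16.0.0/12 (clear depth 12)

== LOOKUPS ==
["H7","H7","H2","H0"]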